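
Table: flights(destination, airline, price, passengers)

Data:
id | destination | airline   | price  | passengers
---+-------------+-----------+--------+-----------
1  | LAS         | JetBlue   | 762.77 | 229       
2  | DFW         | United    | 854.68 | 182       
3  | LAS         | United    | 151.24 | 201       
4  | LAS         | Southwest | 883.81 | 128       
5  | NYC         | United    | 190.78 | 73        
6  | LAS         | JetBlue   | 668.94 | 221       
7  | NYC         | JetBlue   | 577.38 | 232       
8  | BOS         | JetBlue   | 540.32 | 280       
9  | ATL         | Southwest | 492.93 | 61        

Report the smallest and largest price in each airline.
SELECT airline, MIN(price), MAX(price)
FROM flights
GROUP BY airline

Result:
  JetBlue: min=540.32, max=762.77
  Southwest: min=492.93, max=883.81
  United: min=151.24, max=854.68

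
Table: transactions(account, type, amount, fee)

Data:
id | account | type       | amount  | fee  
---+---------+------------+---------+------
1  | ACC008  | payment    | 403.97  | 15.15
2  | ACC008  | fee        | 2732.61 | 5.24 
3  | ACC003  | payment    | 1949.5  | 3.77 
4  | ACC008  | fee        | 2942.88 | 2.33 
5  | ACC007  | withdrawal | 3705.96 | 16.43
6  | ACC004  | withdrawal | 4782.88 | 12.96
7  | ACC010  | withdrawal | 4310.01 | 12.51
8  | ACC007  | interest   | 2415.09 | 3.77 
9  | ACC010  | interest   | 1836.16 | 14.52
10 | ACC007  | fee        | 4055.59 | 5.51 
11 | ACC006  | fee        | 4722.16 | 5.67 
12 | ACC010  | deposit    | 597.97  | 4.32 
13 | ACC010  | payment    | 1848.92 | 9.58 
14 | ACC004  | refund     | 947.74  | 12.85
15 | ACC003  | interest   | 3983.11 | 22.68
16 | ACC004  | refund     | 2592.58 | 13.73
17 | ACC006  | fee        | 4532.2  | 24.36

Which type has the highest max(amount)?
SELECT type, MAX(amount) as val
FROM transactions
GROUP BY type
ORDER BY val DESC
LIMIT 1

Result: withdrawal with max(amount) = 4782.88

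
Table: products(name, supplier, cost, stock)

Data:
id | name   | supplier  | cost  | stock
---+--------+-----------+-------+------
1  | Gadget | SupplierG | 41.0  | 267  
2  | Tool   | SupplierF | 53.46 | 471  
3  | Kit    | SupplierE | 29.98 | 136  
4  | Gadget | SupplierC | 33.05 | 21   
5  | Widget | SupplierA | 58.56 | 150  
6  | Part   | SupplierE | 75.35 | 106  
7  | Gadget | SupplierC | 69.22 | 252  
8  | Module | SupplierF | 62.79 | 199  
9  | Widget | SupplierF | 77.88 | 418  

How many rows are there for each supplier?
SELECT supplier, COUNT(*) as count
FROM products
GROUP BY supplier

Result:
  SupplierA: 1
  SupplierC: 2
  SupplierE: 2
  SupplierF: 3
  SupplierG: 1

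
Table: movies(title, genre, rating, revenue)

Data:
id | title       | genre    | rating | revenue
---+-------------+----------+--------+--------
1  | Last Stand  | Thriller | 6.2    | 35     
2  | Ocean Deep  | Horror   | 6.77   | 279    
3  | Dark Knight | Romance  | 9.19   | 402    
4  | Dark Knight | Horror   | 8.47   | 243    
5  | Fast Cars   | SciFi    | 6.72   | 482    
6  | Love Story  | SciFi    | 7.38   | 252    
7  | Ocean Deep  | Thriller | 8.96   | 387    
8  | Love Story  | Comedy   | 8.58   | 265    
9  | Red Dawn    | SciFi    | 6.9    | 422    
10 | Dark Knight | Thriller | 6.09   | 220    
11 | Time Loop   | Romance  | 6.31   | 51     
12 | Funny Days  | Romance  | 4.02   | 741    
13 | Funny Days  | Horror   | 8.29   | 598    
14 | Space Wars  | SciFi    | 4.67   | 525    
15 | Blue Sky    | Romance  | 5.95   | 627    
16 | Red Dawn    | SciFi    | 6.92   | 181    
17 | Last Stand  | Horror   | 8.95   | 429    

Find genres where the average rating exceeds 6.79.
SELECT genre, AVG(rating)
FROM movies
GROUP BY genre
HAVING AVG(rating) > 6.79

Result:
  Comedy: avg=8.58
  Horror: avg=8.12
  Thriller: avg=7.08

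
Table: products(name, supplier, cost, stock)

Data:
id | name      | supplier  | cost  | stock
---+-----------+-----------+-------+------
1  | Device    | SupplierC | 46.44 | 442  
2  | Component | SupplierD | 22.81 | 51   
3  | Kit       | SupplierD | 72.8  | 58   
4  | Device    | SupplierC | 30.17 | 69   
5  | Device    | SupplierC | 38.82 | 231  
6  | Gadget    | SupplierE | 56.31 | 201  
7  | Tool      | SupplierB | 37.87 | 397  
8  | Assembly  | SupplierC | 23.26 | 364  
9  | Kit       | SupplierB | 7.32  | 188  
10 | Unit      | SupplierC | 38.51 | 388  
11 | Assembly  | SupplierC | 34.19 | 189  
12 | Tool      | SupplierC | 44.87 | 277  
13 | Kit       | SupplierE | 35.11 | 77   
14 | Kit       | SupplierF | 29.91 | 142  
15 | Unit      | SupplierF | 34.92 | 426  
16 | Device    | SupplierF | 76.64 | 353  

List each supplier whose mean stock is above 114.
SELECT supplier, AVG(stock)
FROM products
GROUP BY supplier
HAVING AVG(stock) > 114

Result:
  SupplierB: avg=292.50
  SupplierC: avg=280.00
  SupplierE: avg=139.00
  SupplierF: avg=307.00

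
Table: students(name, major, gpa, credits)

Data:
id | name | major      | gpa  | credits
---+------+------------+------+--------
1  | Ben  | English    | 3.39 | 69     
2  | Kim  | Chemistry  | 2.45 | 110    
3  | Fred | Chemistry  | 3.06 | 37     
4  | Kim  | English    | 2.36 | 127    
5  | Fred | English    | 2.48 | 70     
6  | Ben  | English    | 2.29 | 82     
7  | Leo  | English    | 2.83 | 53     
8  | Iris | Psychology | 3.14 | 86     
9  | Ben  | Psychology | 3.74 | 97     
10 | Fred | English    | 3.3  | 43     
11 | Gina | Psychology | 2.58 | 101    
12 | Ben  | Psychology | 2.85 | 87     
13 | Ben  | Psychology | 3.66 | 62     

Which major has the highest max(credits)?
SELECT major, MAX(credits) as val
FROM students
GROUP BY major
ORDER BY val DESC
LIMIT 1

Result: English with max(credits) = 127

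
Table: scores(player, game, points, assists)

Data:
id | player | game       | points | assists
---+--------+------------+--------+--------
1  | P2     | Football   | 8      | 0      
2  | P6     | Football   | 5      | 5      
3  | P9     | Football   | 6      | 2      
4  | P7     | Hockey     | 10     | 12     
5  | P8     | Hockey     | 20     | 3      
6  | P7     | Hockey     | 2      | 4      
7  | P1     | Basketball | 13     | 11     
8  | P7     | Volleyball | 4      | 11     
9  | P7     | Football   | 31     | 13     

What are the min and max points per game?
SELECT game, MIN(points), MAX(points)
FROM scores
GROUP BY game

Result:
  Basketball: min=13, max=13
  Football: min=5, max=31
  Hockey: min=2, max=20
  Volleyball: min=4, max=4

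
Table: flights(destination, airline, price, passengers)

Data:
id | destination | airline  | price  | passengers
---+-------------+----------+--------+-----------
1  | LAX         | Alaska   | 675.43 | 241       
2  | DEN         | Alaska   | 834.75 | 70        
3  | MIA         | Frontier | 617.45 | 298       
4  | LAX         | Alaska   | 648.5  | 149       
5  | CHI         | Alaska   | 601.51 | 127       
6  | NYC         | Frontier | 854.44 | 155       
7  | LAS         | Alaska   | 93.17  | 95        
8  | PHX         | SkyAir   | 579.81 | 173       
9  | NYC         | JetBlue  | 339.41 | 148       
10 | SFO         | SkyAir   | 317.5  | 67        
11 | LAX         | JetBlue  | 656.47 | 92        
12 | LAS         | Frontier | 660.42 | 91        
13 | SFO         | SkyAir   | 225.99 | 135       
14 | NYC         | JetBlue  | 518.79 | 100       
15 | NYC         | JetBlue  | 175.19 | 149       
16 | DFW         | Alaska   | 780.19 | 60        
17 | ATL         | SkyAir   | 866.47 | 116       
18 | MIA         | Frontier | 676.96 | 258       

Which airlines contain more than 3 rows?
SELECT airline, COUNT(*) as cnt
FROM flights
GROUP BY airline
HAVING COUNT(*) > 3

Result:
  Alaska: 6
  Frontier: 4
  JetBlue: 4
  SkyAir: 4

Note: HAVING filters groups after aggregation, WHERE filters rows before.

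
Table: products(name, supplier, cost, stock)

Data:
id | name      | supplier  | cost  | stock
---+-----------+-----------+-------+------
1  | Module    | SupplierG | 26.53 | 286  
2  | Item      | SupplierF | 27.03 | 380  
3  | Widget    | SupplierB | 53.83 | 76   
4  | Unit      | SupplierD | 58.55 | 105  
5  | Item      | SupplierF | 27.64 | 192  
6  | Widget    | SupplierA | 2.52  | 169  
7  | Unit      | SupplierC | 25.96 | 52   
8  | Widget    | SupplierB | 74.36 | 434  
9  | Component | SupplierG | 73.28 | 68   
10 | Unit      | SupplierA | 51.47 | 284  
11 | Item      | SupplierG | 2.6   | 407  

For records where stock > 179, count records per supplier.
SELECT supplier, COUNT(*)
FROM products
WHERE stock > 179
GROUP BY supplier

Note: WHERE filters rows before grouping.

Result:
  SupplierA: 1
  SupplierB: 1
  SupplierF: 2
  SupplierG: 2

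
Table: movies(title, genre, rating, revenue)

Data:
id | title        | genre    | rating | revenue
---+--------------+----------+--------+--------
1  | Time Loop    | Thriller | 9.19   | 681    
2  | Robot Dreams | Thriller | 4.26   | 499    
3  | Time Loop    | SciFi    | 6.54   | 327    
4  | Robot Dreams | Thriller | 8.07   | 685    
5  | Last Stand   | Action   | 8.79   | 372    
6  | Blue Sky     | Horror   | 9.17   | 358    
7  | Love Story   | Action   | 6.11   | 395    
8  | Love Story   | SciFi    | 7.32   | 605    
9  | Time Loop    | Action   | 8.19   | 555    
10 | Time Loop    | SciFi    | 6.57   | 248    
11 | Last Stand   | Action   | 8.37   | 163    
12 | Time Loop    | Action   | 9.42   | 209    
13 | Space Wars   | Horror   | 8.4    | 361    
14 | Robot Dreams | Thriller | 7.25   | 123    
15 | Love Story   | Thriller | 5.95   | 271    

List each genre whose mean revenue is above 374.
SELECT genre, AVG(revenue)
FROM movies
GROUP BY genre
HAVING AVG(revenue) > 374

Result:
  SciFi: avg=393.33
  Thriller: avg=451.80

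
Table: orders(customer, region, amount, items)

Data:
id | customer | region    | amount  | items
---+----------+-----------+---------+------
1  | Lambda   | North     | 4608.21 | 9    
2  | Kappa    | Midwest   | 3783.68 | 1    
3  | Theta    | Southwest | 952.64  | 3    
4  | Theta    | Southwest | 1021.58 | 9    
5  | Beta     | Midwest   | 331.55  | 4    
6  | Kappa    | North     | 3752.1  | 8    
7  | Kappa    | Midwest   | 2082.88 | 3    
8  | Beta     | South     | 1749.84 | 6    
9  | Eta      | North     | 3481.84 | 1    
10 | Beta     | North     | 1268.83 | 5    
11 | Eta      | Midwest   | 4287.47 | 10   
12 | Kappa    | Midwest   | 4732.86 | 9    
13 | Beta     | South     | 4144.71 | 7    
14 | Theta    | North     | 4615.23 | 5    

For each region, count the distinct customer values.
SELECT region, COUNT(DISTINCT customer)
FROM orders
GROUP BY region

Result:
  Midwest: 3 distinct
  North: 5 distinct
  South: 1 distinct
  Southwest: 1 distinct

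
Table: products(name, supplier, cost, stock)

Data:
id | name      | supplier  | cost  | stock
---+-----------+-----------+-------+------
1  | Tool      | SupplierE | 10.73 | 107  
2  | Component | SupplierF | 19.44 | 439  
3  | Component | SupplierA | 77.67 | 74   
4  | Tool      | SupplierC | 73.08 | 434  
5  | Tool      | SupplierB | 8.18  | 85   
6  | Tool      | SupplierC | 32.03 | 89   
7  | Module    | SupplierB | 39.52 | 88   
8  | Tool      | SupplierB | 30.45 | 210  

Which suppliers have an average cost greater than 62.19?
SELECT supplier, AVG(cost)
FROM products
GROUP BY supplier
HAVING AVG(cost) > 62.19

Result:
  SupplierA: avg=77.67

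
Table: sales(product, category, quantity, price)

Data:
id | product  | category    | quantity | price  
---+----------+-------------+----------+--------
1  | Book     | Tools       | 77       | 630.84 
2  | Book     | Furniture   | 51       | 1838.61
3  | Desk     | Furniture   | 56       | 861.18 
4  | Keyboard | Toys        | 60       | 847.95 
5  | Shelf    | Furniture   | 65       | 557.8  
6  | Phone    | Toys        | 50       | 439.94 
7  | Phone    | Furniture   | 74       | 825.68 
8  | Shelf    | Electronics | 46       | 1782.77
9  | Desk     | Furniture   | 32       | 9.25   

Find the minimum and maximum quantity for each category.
SELECT category, MIN(quantity), MAX(quantity)
FROM sales
GROUP BY category

Result:
  Electronics: min=46, max=46
  Furniture: min=32, max=74
  Tools: min=77, max=77
  Toys: min=50, max=60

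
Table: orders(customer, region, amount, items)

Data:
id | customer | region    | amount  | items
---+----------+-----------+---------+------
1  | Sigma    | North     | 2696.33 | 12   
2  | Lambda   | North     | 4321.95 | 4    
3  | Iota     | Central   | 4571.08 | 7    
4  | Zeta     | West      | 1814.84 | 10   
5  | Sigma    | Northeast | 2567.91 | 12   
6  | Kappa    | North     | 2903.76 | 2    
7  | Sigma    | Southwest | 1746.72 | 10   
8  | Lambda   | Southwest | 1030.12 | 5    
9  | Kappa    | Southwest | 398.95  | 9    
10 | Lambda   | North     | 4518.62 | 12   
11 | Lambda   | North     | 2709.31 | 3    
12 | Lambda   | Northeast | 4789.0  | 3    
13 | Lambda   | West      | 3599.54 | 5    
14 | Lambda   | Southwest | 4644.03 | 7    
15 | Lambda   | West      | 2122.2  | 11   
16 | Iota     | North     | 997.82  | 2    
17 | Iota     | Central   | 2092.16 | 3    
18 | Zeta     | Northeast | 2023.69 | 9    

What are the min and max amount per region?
SELECT region, MIN(amount), MAX(amount)
FROM orders
GROUP BY region

Result:
  Central: min=2092.16, max=4571.08
  North: min=997.82, max=4518.62
  Northeast: min=2023.69, max=4789.00
  Southwest: min=398.95, max=4644.03
  West: min=1814.84, max=3599.54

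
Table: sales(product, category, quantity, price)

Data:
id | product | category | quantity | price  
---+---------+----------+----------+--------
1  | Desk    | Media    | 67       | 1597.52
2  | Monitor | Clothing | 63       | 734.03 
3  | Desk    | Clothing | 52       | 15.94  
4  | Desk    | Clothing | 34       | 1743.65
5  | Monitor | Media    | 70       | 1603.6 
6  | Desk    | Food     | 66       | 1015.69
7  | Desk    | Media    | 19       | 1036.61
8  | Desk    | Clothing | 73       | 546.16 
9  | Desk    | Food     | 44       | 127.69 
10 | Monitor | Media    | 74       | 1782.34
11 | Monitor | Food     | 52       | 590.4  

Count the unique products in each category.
SELECT category, COUNT(DISTINCT product)
FROM sales
GROUP BY category

Result:
  Clothing: 2 distinct
  Food: 2 distinct
  Media: 2 distinct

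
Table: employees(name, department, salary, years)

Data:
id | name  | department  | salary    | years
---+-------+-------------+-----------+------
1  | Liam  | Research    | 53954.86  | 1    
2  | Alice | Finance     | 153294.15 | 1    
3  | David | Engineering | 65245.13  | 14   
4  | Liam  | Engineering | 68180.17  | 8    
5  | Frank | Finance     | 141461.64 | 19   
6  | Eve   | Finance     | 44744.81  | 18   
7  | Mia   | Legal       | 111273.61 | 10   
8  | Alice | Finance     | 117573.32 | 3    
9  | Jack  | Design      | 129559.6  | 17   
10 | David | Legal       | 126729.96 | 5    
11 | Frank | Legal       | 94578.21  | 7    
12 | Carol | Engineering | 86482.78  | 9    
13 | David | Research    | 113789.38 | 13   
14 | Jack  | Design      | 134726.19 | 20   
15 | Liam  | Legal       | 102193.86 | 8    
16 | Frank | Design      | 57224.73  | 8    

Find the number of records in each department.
SELECT department, COUNT(*) as count
FROM employees
GROUP BY department

Result:
  Design: 3
  Engineering: 3
  Finance: 4
  Legal: 4
  Research: 2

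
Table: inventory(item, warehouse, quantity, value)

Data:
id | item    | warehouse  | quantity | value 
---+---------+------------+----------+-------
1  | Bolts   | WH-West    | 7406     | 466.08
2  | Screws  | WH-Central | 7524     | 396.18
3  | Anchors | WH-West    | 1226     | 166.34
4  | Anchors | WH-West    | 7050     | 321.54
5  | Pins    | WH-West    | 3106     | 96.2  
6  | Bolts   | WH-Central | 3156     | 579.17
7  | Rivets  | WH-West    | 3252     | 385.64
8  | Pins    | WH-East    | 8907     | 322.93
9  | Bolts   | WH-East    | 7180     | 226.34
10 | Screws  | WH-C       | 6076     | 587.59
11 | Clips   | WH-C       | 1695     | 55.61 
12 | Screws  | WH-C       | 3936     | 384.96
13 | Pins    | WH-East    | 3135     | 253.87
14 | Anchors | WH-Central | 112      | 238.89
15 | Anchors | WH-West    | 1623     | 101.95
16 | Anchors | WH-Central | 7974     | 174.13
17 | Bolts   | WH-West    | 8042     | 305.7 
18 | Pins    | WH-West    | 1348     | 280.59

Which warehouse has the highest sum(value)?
SELECT warehouse, SUM(value) as val
FROM inventory
GROUP BY warehouse
ORDER BY val DESC
LIMIT 1

Result: WH-West with sum(value) = 2124.04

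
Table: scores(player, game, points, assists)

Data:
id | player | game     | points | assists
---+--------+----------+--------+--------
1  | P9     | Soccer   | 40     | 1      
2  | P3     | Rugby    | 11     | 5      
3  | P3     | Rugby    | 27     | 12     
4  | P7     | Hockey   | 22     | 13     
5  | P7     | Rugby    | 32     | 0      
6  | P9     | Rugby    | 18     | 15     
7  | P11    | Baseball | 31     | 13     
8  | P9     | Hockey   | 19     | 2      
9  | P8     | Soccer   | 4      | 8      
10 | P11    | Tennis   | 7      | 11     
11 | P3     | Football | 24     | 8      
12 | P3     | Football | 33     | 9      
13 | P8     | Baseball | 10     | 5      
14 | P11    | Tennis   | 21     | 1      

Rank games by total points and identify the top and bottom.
SELECT game, SUM(points)
FROM scores
GROUP BY game
ORDER BY SUM(points)

All groups:
  Tennis: 28
  Baseball: 41
  Hockey: 41
  Soccer: 44
  Football: 57
  Rugby: 88

Highest: Rugby (88)
Lowest: Tennis (28)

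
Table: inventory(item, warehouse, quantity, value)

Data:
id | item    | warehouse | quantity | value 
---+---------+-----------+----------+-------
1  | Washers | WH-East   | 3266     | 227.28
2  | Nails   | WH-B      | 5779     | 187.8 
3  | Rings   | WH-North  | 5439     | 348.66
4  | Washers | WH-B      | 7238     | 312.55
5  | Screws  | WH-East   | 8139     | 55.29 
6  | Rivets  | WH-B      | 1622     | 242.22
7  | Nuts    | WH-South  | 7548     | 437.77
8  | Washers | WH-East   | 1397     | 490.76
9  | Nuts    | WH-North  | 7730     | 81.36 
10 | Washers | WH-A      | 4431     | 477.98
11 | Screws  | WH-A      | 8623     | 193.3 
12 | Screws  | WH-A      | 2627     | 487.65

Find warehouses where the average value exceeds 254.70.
SELECT warehouse, AVG(value)
FROM inventory
GROUP BY warehouse
HAVING AVG(value) > 254.70

Result:
  WH-A: avg=386.31
  WH-East: avg=257.78
  WH-South: avg=437.77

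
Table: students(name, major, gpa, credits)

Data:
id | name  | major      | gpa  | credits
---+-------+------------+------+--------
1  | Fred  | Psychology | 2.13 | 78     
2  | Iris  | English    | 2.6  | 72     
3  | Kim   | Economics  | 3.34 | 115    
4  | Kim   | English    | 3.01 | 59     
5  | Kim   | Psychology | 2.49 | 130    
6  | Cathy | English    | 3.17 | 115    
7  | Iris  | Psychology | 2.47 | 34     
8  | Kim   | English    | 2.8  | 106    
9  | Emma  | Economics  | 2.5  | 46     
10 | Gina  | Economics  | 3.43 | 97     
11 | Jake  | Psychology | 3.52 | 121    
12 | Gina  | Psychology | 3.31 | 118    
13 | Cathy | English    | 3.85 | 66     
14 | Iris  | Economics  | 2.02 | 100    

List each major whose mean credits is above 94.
SELECT major, AVG(credits)
FROM students
GROUP BY major
HAVING AVG(credits) > 94

Result:
  Psychology: avg=96.20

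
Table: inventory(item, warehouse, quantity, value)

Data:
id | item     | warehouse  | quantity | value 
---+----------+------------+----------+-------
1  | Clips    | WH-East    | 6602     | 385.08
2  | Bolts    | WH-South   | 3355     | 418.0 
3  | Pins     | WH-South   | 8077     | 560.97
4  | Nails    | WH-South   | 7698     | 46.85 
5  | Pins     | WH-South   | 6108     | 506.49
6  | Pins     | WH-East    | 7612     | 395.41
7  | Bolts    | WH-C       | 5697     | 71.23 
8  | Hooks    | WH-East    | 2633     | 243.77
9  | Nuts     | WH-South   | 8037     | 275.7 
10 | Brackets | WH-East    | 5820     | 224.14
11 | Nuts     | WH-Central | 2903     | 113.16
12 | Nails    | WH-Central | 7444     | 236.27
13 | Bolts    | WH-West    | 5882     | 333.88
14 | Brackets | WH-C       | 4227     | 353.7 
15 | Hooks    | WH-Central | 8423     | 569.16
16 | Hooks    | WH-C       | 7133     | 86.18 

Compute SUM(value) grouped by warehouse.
SELECT warehouse, SUM(value) as result
FROM inventory
GROUP BY warehouse

Result:
  WH-C: 511.11
  WH-Central: 918.59
  WH-East: 1248.40
  WH-South: 1808.01
  WH-West: 333.88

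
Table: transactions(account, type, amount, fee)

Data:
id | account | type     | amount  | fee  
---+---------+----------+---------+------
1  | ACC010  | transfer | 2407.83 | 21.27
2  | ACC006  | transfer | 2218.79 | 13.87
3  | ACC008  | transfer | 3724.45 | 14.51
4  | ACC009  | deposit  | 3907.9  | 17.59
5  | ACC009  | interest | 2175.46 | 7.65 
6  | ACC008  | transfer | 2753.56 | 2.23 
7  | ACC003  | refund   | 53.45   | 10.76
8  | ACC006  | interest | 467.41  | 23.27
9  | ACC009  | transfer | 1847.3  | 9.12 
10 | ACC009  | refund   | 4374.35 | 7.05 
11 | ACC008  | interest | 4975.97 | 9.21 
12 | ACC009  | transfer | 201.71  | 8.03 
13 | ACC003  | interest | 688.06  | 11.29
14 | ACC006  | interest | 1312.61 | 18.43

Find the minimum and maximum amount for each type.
SELECT type, MIN(amount), MAX(amount)
FROM transactions
GROUP BY type

Result:
  deposit: min=3907.90, max=3907.90
  interest: min=467.41, max=4975.97
  refund: min=53.45, max=4374.35
  transfer: min=201.71, max=3724.45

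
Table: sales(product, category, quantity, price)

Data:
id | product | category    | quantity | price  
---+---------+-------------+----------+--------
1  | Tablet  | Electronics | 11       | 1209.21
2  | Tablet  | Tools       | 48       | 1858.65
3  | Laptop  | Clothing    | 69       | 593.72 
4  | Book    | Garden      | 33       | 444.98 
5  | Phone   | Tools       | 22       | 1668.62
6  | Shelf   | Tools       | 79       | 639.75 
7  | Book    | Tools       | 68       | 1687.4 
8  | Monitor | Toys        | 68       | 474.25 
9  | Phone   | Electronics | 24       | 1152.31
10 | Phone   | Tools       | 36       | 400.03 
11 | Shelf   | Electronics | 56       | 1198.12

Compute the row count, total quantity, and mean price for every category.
SELECT category,
       COUNT(*) as cnt,
       SUM(quantity) as total_quantity,
       AVG(price) as avg_price
FROM sales
GROUP BY category

Result:
  Clothing: 1 records, 69 total quantity, 593.72 avg price
  Electronics: 3 records, 91 total quantity, 1186.55 avg price
  Garden: 1 records, 33 total quantity, 444.98 avg price
  Tools: 5 records, 253 total quantity, 1250.89 avg price
  Toys: 1 records, 68 total quantity, 474.25 avg price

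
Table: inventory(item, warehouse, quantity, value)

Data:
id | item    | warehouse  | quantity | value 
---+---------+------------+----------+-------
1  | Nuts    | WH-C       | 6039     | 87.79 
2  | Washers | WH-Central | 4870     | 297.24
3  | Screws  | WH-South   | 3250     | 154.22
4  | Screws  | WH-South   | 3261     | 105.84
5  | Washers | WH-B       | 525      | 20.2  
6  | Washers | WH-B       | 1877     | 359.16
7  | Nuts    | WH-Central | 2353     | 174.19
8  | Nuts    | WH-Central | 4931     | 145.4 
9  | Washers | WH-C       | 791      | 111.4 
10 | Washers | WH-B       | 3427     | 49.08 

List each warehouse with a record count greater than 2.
SELECT warehouse, COUNT(*) as cnt
FROM inventory
GROUP BY warehouse
HAVING COUNT(*) > 2

Result:
  WH-B: 3
  WH-Central: 3

Note: HAVING filters groups after aggregation, WHERE filters rows before.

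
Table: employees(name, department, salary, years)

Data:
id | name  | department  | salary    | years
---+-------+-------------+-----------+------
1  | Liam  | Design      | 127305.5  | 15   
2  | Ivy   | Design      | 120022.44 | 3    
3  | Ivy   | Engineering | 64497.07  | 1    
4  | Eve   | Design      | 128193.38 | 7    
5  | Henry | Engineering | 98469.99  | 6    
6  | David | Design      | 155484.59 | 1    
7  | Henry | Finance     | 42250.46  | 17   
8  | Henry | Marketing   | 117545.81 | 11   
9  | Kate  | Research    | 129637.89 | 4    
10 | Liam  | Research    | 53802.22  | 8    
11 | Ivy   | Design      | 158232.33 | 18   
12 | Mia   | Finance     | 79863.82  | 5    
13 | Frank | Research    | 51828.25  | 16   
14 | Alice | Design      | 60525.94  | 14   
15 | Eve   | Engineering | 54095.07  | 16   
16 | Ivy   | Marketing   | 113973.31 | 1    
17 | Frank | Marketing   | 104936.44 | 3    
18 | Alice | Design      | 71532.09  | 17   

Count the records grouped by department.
SELECT department, COUNT(*) as count
FROM employees
GROUP BY department

Result:
  Design: 7
  Engineering: 3
  Finance: 2
  Marketing: 3
  Research: 3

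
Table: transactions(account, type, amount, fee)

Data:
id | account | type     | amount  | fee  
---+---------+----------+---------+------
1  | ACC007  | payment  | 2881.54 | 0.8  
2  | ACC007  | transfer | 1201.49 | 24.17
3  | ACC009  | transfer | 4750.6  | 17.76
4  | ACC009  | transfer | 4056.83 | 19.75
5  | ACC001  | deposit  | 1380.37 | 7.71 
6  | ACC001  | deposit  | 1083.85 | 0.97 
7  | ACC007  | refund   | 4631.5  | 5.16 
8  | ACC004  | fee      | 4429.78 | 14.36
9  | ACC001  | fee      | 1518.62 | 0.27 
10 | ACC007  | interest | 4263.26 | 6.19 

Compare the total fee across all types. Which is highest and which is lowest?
SELECT type, SUM(fee)
FROM transactions
GROUP BY type
ORDER BY SUM(fee)

All groups:
  payment: 0.80
  refund: 5.16
  interest: 6.19
  deposit: 8.68
  fee: 14.63
  transfer: 61.68

Highest: transfer (61.68)
Lowest: payment (0.80)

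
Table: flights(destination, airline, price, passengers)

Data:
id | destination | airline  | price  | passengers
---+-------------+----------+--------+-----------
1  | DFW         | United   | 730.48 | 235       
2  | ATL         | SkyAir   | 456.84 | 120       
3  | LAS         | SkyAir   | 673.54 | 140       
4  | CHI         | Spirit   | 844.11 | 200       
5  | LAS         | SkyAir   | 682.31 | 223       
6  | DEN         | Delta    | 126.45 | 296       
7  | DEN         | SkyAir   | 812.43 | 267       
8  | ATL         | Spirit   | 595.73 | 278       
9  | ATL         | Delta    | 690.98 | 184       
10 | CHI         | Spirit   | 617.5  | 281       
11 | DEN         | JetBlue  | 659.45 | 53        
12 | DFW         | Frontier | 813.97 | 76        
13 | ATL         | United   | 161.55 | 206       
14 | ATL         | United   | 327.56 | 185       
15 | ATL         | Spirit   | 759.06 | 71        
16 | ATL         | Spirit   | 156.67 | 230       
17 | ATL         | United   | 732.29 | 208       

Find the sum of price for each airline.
SELECT airline, SUM(price) as result
FROM flights
GROUP BY airline

Result:
  Delta: 817.43
  Frontier: 813.97
  JetBlue: 659.45
  SkyAir: 2625.12
  Spirit: 2973.07
  United: 1951.88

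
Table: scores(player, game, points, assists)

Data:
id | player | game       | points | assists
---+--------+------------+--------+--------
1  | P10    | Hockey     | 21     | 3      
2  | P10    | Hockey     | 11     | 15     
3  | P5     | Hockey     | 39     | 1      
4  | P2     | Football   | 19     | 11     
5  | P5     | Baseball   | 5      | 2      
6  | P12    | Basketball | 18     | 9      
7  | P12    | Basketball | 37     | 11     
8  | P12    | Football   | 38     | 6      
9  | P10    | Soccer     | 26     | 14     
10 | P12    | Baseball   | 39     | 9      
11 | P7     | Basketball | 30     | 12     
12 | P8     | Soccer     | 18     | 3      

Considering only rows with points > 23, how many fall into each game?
SELECT game, COUNT(*)
FROM scores
WHERE points > 23
GROUP BY game

Note: WHERE filters rows before grouping.

Result:
  Baseball: 1
  Basketball: 2
  Football: 1
  Hockey: 1
  Soccer: 1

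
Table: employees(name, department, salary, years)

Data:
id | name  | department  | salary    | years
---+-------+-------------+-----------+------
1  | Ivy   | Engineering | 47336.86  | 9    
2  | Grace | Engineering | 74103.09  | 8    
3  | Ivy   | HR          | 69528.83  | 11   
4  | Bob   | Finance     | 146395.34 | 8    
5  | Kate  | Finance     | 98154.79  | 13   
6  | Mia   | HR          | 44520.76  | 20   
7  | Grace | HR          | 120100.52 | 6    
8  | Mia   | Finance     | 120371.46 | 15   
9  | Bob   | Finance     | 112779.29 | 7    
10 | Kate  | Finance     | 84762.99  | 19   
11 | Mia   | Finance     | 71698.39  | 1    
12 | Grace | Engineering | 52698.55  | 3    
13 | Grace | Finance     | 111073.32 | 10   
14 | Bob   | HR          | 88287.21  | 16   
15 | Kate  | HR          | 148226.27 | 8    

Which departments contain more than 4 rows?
SELECT department, COUNT(*) as cnt
FROM employees
GROUP BY department
HAVING COUNT(*) > 4

Result:
  Finance: 7
  HR: 5

Note: HAVING filters groups after aggregation, WHERE filters rows before.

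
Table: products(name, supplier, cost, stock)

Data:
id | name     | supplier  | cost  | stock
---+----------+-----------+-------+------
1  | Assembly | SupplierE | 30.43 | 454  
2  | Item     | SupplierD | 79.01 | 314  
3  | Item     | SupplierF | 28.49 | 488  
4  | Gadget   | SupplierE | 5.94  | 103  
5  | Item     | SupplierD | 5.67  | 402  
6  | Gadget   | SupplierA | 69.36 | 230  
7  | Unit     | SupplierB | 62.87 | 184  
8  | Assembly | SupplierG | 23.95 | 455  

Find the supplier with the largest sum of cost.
SELECT supplier, SUM(cost) as val
FROM products
GROUP BY supplier
ORDER BY val DESC
LIMIT 1

Result: SupplierD with sum(cost) = 84.68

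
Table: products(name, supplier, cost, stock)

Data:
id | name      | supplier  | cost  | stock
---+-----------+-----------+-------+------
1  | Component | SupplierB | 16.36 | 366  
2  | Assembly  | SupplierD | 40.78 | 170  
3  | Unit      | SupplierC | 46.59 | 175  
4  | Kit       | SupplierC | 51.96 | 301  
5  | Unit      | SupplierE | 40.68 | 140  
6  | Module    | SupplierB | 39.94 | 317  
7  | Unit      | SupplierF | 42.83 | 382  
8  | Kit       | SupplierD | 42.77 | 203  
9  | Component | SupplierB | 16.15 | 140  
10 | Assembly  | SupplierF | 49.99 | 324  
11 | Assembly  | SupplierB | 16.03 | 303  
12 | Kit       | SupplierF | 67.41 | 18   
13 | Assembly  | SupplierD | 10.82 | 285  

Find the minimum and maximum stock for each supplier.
SELECT supplier, MIN(stock), MAX(stock)
FROM products
GROUP BY supplier

Result:
  SupplierB: min=140, max=366
  SupplierC: min=175, max=301
  SupplierD: min=170, max=285
  SupplierE: min=140, max=140
  SupplierF: min=18, max=382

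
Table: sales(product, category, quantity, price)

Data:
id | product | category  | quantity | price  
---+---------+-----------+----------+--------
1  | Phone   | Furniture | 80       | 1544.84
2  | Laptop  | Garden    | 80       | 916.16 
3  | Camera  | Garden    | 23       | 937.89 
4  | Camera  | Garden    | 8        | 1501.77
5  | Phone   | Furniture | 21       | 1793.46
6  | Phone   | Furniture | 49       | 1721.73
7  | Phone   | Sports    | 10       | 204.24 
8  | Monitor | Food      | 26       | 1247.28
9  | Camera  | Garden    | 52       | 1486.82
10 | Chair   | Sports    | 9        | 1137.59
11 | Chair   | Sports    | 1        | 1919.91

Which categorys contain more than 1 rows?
SELECT category, COUNT(*) as cnt
FROM sales
GROUP BY category
HAVING COUNT(*) > 1

Result:
  Furniture: 3
  Garden: 4
  Sports: 3

Note: HAVING filters groups after aggregation, WHERE filters rows before.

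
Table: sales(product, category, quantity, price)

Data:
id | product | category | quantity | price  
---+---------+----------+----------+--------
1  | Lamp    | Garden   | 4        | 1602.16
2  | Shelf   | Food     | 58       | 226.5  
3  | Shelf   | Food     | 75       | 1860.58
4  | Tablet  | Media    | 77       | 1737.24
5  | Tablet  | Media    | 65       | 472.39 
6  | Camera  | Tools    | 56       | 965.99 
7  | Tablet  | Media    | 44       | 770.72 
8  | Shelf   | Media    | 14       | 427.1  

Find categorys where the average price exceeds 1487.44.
SELECT category, AVG(price)
FROM sales
GROUP BY category
HAVING AVG(price) > 1487.44

Result:
  Garden: avg=1602.16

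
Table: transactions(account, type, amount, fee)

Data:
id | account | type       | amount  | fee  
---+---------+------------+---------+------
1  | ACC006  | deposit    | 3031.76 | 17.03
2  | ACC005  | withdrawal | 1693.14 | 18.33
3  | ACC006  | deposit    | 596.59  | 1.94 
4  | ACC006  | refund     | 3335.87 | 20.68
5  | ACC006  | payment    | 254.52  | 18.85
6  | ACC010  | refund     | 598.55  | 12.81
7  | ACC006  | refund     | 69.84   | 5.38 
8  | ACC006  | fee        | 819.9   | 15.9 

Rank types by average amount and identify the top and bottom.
SELECT type, AVG(amount)
FROM transactions
GROUP BY type
ORDER BY AVG(amount)

All groups:
  payment: 254.52
  fee: 819.90
  refund: 1334.75
  withdrawal: 1693.14
  deposit: 1814.18

Highest: deposit (1814.18)
Lowest: payment (254.52)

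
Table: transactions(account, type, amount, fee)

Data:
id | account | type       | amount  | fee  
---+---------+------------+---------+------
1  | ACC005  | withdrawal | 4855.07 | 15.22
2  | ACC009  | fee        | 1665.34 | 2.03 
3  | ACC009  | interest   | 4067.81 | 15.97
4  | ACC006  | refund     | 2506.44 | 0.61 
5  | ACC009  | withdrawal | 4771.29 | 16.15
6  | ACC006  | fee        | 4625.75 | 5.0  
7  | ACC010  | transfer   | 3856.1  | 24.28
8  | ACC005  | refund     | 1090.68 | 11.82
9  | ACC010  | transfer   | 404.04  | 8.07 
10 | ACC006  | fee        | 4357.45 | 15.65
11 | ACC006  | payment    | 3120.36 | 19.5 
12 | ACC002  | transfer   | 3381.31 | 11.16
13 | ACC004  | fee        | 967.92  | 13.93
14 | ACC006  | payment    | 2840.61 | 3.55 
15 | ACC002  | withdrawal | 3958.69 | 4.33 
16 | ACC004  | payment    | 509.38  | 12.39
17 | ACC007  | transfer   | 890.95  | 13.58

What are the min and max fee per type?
SELECT type, MIN(fee), MAX(fee)
FROM transactions
GROUP BY type

Result:
  fee: min=2.03, max=15.65
  interest: min=15.97, max=15.97
  payment: min=3.55, max=19.50
  refund: min=0.61, max=11.82
  transfer: min=8.07, max=24.28
  withdrawal: min=4.33, max=16.15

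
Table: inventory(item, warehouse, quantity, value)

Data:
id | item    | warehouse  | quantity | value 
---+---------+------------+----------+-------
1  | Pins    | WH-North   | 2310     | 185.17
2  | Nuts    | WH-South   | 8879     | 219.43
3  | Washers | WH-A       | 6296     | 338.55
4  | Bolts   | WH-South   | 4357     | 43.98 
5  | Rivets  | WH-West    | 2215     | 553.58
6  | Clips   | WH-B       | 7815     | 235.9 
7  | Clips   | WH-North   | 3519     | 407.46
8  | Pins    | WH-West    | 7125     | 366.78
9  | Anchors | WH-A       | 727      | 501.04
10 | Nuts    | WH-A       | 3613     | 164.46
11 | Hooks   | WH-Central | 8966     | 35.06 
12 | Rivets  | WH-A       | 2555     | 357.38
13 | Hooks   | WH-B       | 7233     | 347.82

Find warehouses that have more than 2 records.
SELECT warehouse, COUNT(*) as cnt
FROM inventory
GROUP BY warehouse
HAVING COUNT(*) > 2

Result:
  WH-A: 4

Note: HAVING filters groups after aggregation, WHERE filters rows before.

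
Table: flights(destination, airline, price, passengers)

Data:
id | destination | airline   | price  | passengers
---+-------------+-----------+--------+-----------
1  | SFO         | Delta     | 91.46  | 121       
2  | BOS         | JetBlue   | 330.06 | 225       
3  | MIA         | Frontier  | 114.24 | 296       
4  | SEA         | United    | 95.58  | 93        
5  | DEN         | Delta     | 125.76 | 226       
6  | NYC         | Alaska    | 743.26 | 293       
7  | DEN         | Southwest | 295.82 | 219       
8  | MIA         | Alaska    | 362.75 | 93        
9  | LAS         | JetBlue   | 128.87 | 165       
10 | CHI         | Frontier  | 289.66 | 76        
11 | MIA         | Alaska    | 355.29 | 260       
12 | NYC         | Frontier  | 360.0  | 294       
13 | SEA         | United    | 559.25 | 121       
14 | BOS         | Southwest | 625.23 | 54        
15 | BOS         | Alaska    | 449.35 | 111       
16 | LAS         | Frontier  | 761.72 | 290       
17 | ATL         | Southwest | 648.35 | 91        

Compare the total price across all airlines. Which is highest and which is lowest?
SELECT airline, SUM(price)
FROM flights
GROUP BY airline
ORDER BY SUM(price)

All groups:
  Delta: 217.22
  JetBlue: 458.93
  United: 654.83
  Frontier: 1525.62
  Southwest: 1569.40
  Alaska: 1910.65

Highest: Alaska (1910.65)
Lowest: Delta (217.22)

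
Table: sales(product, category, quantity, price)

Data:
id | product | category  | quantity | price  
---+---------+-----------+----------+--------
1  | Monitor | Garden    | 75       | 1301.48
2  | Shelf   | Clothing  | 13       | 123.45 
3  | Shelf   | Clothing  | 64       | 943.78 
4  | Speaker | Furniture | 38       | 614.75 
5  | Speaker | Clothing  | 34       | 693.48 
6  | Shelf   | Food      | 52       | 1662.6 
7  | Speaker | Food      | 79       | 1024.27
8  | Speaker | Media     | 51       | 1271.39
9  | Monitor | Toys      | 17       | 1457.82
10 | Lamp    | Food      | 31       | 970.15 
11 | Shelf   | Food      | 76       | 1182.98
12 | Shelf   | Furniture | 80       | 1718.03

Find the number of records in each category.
SELECT category, COUNT(*) as count
FROM sales
GROUP BY category

Result:
  Clothing: 3
  Food: 4
  Furniture: 2
  Garden: 1
  Media: 1
  Toys: 1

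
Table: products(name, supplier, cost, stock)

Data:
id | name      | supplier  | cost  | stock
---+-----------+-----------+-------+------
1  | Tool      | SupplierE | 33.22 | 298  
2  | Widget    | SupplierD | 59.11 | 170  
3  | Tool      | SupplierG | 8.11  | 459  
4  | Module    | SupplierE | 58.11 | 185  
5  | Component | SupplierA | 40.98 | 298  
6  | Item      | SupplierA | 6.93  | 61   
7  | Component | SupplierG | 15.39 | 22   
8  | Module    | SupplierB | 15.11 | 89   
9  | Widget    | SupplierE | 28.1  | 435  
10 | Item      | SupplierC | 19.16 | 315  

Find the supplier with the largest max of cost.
SELECT supplier, MAX(cost) as val
FROM products
GROUP BY supplier
ORDER BY val DESC
LIMIT 1

Result: SupplierD with max(cost) = 59.11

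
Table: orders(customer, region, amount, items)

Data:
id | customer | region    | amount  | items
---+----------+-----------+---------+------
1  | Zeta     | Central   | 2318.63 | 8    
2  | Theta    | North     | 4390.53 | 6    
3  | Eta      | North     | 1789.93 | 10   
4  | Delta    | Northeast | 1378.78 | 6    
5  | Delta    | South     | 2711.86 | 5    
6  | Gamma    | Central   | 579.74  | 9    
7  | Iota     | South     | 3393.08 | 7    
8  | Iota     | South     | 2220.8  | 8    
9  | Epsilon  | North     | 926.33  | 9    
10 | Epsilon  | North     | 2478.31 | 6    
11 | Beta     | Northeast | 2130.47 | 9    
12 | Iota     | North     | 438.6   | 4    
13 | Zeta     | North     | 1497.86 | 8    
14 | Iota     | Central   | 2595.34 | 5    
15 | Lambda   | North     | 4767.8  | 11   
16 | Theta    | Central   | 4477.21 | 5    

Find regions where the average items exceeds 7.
SELECT region, AVG(items)
FROM orders
GROUP BY region
HAVING AVG(items) > 7

Result:
  North: avg=7.71
  Northeast: avg=7.50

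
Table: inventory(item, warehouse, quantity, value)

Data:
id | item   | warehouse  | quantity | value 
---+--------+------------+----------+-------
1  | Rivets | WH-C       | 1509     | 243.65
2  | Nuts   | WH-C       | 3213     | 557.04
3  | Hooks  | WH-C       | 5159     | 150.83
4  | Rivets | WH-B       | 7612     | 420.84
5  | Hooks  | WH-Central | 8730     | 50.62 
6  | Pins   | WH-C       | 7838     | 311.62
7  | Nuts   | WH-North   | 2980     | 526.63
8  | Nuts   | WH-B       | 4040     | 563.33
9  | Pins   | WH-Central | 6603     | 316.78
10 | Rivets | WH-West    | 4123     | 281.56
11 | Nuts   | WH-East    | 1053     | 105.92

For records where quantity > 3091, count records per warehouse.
SELECT warehouse, COUNT(*)
FROM inventory
WHERE quantity > 3091
GROUP BY warehouse

Note: WHERE filters rows before grouping.

Result:
  WH-B: 2
  WH-C: 3
  WH-Central: 2
  WH-West: 1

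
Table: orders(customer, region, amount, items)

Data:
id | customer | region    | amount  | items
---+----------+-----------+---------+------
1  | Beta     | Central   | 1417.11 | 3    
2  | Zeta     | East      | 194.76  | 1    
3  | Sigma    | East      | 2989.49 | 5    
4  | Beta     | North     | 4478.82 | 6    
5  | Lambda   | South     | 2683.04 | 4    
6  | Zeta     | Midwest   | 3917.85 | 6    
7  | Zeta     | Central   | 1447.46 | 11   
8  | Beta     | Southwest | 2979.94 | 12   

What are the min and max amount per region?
SELECT region, MIN(amount), MAX(amount)
FROM orders
GROUP BY region

Result:
  Central: min=1417.11, max=1447.46
  East: min=194.76, max=2989.49
  Midwest: min=3917.85, max=3917.85
  North: min=4478.82, max=4478.82
  South: min=2683.04, max=2683.04
  Southwest: min=2979.94, max=2979.94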